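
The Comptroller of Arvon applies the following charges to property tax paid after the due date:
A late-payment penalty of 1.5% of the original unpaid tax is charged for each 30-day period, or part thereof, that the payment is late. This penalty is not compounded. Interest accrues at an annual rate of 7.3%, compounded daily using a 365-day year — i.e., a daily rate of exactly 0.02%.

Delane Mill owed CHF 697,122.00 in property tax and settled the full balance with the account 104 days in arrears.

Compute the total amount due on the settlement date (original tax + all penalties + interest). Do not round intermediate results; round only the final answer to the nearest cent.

CHF 753,599.83

Penalty periods: ⌈104/30⌉ = 4; penalty = 4 × 1.5% × CHF 697,122.00 = CHF 41,827.32
Interest: CHF 697,122.00 × ((1 + 0.0002)^104 − 1) = CHF 697,122.00 × 0.02101570… = CHF 14,650.5098…
Total = CHF 697,122.00 + CHF 41,827.3200 + CHF 14,650.5098… = CHF 753,599.83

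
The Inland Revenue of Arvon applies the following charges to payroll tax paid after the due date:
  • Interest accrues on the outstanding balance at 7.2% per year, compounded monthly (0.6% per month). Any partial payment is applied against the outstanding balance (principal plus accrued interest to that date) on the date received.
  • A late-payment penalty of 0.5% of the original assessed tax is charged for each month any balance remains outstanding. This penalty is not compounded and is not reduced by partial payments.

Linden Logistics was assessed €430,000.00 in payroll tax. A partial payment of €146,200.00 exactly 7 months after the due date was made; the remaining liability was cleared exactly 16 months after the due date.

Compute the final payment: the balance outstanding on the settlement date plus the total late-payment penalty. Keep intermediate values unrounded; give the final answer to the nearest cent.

Balance at month 7: €430,000.0000 × (1 + 0.006)^7 = €448,388.3504…
After €146,200.00 payment: €448,388.3504… − €146,200.00 = €302,188.3504…
Balance at month 16: €302,188.3504… × (1 + 0.006)^9 = €318,903.6899…
Penalty: 16 × 0.5% × €430,000.00 = €34,400.00
Final settlement = outstanding balance + penalty = €318,903.6899… + €34,400.00 = €353,303.69

€353,303.69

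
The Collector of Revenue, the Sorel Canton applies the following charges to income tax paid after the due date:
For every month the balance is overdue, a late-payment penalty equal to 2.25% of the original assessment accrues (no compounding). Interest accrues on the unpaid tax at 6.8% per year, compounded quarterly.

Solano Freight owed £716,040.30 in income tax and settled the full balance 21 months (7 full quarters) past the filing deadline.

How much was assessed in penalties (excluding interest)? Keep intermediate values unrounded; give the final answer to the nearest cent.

Late-payment penalty: 21 × 2.25% × £716,040.30 = £338,329.04…

£338,329.04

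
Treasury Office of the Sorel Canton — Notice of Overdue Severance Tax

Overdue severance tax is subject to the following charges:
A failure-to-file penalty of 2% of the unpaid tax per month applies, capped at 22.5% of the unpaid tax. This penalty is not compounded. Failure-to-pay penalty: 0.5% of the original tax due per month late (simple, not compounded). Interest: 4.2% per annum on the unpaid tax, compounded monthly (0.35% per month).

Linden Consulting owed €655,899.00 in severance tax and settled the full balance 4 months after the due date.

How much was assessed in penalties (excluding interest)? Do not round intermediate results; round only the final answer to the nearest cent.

€65,589.90

Failure-to-file: 4 × 2% × €655,899.00 = €52,471.92 (under the 22.5% cap)
Failure-to-pay penalty = 0.5% × €655,899.00 × 4 mo = €13,117.98
Total penalty = €52,471.92 + €13,117.98 = €65,589.90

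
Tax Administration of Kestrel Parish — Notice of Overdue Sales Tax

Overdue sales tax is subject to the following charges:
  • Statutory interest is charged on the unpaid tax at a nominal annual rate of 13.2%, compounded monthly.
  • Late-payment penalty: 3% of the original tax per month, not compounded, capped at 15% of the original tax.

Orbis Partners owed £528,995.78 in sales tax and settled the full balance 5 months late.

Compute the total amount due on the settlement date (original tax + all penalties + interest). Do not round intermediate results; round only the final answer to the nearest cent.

Penalty (uncapped): 5 × 3% × £528,995.78 = £79,349.37…; cap = 15% × £528,995.78 = £79,349.37… → penalty = £79,349.37…
Interest (13.2%/yr ÷ 12 = 1.1%/month): £528,995.78 × ((1 + 0.011)^5 − 1) = £29,741.9325…
Total = £528,995.78 + £79,349.3670 + £29,741.9325… = £638,087.08

£638,087.08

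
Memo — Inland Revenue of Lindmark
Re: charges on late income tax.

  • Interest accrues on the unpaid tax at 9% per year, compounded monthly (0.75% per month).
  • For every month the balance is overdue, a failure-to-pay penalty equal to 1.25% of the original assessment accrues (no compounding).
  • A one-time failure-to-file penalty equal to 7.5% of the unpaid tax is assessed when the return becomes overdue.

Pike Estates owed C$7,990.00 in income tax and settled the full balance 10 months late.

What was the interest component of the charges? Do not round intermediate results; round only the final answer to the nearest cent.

C$619.88

Interest: C$7,990.00 × ((1 + 0.0075)^10 − 1) = C$7,990.00 × 0.0775825… = C$619.8845…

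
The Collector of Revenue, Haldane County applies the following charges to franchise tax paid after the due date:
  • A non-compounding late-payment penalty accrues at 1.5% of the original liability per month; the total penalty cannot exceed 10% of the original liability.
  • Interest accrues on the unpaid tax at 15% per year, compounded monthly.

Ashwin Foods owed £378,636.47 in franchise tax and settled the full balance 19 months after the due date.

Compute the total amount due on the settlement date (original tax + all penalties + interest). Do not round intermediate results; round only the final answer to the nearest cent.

Penalty (uncapped): 19 × 1.5% × £378,636.47 = £107,911.39…; cap = 10% × £378,636.47 = £37,863.65… → penalty = £37,863.65…
Interest (15%/yr ÷ 12 = 1.25%/month): £378,636.47 × ((1 + 0.0125)^19 − 1) = £100,796.6676…
Total = £378,636.47 + £37,863.6470 + £100,796.6676… = £517,296.78

£517,296.78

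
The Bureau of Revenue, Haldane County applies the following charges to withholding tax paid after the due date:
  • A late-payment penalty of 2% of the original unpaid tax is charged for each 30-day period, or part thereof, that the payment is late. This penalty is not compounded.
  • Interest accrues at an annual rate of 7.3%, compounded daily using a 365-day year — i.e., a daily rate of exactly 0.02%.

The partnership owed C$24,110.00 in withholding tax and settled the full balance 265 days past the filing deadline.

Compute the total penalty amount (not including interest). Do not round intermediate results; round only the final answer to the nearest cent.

C$4,339.80

Penalty periods: ⌈265/30⌉ = 9; penalty = 9 × 2% × C$24,110.00 = C$4,339.80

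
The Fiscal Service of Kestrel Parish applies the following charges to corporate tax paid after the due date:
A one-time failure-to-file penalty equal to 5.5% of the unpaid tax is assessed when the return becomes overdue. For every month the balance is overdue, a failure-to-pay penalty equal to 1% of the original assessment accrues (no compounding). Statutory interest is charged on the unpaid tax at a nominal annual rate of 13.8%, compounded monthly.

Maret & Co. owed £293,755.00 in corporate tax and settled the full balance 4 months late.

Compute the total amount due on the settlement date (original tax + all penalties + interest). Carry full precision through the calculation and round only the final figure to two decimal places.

Failure-to-file penalty: 5.5% × £293,755.00 = £16,156.53…
Failure-to-pay penalty = 1% × £293,755.00 × 4 mo = £11,750.20
Interest (13.8%/yr ÷ 12 = 1.15%/month): £293,755.00 × ((1 + 0.0115)^4 − 1) = £13,747.6168…
Total = £293,755.00 + £27,906.7250 + £13,747.6168… = £335,409.34

£335,409.34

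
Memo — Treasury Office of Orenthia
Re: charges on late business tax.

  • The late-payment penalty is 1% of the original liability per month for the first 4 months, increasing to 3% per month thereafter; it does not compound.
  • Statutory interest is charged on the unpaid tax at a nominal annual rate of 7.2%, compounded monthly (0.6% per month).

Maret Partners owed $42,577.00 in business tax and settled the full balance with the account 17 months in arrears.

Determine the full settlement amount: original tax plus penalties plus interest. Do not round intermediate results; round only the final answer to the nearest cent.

Penalty, months 1–4: 4 × 1% × $42,577.00 = $1,703.08
Penalty, months 5–17: 13 × 3% × $42,577.00 = $16,605.03
Interest: $42,577.00 × ((1 + 0.006)^17 − 1) = $42,577.00 × 0.1070460… = $4,557.6981…
Total = $42,577.00 + $18,308.1100 + $4,557.6981… = $65,442.81

$65,442.81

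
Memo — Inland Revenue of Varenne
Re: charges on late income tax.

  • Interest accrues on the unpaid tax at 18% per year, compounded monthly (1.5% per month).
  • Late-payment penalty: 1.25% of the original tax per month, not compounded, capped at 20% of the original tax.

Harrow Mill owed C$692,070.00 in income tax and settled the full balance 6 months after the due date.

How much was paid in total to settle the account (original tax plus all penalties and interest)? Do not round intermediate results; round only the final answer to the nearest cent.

C$808,644.53

Penalty: 6 × 1.25% × C$692,070.00 = C$51,905.25 (below the 20% cap of C$138,414.00)
Interest: C$692,070.00 × ((1 + 0.015)^6 − 1) = C$692,070.00 × 0.0934433… = C$64,669.2797…
Total = C$692,070.00 + C$51,905.2500 + C$64,669.2797… = C$808,644.53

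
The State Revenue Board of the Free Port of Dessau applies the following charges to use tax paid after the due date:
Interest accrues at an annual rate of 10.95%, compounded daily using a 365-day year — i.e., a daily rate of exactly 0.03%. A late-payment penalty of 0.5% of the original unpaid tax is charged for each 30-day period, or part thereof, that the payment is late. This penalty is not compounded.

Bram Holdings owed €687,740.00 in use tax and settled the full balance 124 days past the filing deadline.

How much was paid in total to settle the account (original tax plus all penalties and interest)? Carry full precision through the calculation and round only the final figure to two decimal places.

Penalty periods: ⌈124/30⌉ = 5; penalty = 5 × 0.5% × €687,740.00 = €17,193.50
Interest: €687,740.00 × ((1 + 0.0003)^124 − 1) = €687,740.00 × 0.03789479… = €26,061.7628…
Total = €687,740.00 + €17,193.5000 + €26,061.7628… = €730,995.26

€730,995.26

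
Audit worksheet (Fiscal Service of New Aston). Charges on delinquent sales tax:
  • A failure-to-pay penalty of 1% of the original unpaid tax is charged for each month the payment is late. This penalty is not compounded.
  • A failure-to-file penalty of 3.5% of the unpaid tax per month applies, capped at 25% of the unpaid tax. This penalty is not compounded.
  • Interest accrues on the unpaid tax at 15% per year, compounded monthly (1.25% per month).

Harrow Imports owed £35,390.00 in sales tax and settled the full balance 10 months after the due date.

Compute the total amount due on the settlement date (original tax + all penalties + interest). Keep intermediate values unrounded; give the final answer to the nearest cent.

Failure-to-file: 10 × 3.5% × £35,390.00 = £12,386.50, capped at 25% × £35,390.00 = £8,847.50
Failure-to-pay penalty: 10 × 1% × £35,390.00 = £3,539.00
Interest: £35,390.00 × ((1 + 0.0125)^10 − 1) = £35,390.00 × 0.1322708… = £4,681.0647…
Total = £35,390.00 + £12,386.5000 + £4,681.0647… = £52,457.56

£52,457.56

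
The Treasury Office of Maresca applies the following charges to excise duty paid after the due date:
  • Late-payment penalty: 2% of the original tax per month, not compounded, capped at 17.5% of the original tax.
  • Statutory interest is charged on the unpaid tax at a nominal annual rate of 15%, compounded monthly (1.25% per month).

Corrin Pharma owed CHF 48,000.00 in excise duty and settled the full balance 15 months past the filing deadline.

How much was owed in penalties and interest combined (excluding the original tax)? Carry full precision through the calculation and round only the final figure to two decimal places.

CHF 18,231.80

Penalty (uncapped): 15 × 2% × CHF 48,000.00 = CHF 14,400.00; cap = 17.5% × CHF 48,000.00 = CHF 8,400.00 → penalty = CHF 8,400.00
Interest: CHF 48,000.00 × ((1 + 0.0125)^15 − 1) = CHF 48,000.00 × 0.2048292… = CHF 9,831.8008…
Penalties + interest = CHF 8,400.0000 + CHF 9,831.8008… = CHF 18,231.80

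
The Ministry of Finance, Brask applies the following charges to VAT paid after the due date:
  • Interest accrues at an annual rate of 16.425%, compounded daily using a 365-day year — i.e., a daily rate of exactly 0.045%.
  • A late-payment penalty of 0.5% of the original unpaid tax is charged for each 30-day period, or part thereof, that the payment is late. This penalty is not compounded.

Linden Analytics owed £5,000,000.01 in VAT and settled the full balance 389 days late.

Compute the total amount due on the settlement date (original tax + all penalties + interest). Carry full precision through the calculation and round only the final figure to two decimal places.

£6,281,294.38

Penalty periods: ⌈389/30⌉ = 13; penalty = 13 × 0.5% × £5,000,000.01 = £325,000.00…
Interest: £5,000,000.01 × ((1 + 0.00045)^389 − 1) = £5,000,000.01 × 0.19125887… = £956,294.3736…
Total = £5,000,000.01 + £325,000.0007… + £956,294.3736… = £6,281,294.38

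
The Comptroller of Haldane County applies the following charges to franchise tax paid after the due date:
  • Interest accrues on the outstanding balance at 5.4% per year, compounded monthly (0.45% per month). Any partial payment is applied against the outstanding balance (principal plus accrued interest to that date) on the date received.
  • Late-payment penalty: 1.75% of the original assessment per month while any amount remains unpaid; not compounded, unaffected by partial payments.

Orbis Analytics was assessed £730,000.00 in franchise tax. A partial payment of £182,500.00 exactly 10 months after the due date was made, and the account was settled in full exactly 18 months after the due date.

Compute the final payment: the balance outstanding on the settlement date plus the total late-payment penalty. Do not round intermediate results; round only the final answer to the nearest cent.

£832,222.52

Balance at month 10: £730,000.0000 × (1 + 0.0045)^10 = £763,523.2583…
After £182,500.00 payment: £763,523.2583… − £182,500.00 = £581,023.2583…
Balance at month 18: £581,023.2583… × (1 + 0.0045)^8 = £602,272.5174…
Penalty: 18 × 1.75% × £730,000.00 = £229,950.00
Final settlement = outstanding balance + penalty = £602,272.5174… + £229,950.00 = £832,222.52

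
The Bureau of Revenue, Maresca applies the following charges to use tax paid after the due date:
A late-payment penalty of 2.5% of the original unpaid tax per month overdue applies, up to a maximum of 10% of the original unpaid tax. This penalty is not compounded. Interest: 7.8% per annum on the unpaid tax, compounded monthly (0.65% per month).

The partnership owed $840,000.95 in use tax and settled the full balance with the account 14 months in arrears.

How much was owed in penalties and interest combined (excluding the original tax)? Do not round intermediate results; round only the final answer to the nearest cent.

Penalty (uncapped): 14 × 2.5% × $840,000.95 = $294,000.33…; cap = 10% × $840,000.95 = $84,000.10… → penalty = $84,000.10…
Interest: $840,000.95 × ((1 + 0.0065)^14 − 1) = $840,000.95 × 0.0949465… = $79,755.1702…
Penalties + interest = $84,000.0950 + $79,755.1702… = $163,755.27

$163,755.27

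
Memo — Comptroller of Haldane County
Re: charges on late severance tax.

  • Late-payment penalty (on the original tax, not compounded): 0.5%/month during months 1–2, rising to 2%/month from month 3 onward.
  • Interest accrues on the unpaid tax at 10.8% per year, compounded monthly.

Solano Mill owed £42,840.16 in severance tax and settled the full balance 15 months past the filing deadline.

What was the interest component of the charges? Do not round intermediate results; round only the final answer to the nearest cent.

Interest (10.8%/yr ÷ 12 = 0.9%/month): £42,840.16 × ((1 + 0.009)^15 − 1) = £6,162.3784…

£6,162.38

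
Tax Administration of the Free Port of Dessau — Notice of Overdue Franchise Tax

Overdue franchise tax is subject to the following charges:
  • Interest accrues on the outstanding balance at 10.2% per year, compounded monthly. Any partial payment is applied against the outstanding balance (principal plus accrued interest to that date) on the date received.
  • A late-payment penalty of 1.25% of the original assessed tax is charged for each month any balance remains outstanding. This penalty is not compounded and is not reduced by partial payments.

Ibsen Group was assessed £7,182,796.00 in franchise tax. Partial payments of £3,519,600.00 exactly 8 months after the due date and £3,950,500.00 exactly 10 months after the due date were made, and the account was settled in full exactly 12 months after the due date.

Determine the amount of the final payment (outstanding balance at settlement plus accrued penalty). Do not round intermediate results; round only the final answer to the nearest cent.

Monthly rate = 10.2% ÷ 12 = 0.85%
Balance at month 8: £7,182,796.0000 × (1 + 0.0085)^8 = £7,686,006.5904…
After £3,519,600.00 payment: £7,686,006.5904… − £3,519,600.00 = £4,166,406.5904…
Balance at month 10: £4,166,406.5904… × (1 + 0.0085)^2 = £4,237,536.5253…
After £3,950,500.00 payment: £4,237,536.5253… − £3,950,500.00 = £287,036.5253…
Balance at month 12: £287,036.5253… × (1 + 0.0085)^2 = £291,936.8846…
Penalty: 12 × 1.25% × £7,182,796.00 = £1,077,419.40
Final settlement = outstanding balance + penalty = £291,936.8846… + £1,077,419.40 = £1,369,356.28

£1,369,356.28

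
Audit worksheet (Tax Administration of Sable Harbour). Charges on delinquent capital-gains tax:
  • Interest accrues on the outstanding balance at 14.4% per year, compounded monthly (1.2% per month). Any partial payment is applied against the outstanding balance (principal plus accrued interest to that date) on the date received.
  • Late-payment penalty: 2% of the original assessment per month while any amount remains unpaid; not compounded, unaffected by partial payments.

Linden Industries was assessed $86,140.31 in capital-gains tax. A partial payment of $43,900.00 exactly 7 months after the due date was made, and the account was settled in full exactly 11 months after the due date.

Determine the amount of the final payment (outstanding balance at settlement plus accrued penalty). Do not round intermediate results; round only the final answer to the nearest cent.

Balance at month 7: $86,140.3100 × (1 + 0.012)^7 = $93,641.8571…
After $43,900.00 payment: $93,641.8571… − $43,900.00 = $49,741.8571…
Balance at month 11: $49,741.8571… × (1 + 0.012)^4 = $52,172.7880…
Penalty: 11 × 2% × $86,140.31 = $18,950.87…
Final settlement = outstanding balance + penalty = $52,172.7880… + $18,950.87… = $71,123.66

$71,123.66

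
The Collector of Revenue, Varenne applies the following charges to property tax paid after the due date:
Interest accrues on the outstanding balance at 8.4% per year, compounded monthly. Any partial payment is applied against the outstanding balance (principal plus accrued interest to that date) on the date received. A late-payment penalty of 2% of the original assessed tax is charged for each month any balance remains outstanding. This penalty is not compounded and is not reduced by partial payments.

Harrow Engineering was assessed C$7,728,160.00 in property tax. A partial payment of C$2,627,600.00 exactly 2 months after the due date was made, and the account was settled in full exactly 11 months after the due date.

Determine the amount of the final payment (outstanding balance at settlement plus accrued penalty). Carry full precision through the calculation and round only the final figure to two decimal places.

C$7,246,844.08

Monthly rate = 8.4% ÷ 12 = 0.7%
Balance at month 2: C$7,728,160.0000 × (1 + 0.007)^2 = C$7,836,732.9198…
After C$2,627,600.00 payment: C$7,836,732.9198… − C$2,627,600.00 = C$5,209,132.9198…
Balance at month 11: C$5,209,132.9198… × (1 + 0.007)^9 = C$5,546,648.8768…
Penalty: 11 × 2% × C$7,728,160.00 = C$1,700,195.20
Final settlement = outstanding balance + penalty = C$5,546,648.8768… + C$1,700,195.20 = C$7,246,844.08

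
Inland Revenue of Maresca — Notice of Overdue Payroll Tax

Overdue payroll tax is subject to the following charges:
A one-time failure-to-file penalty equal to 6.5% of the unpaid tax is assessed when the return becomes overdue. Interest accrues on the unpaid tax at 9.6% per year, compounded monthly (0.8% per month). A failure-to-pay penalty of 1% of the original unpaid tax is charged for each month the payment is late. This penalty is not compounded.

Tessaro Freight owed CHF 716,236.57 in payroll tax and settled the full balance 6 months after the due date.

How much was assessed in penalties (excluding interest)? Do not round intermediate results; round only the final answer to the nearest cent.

CHF 89,529.57

Failure-to-file penalty: 6.5% × CHF 716,236.57 = CHF 46,555.38…
Failure-to-pay penalty: 6 × 1% × CHF 716,236.57 = CHF 42,974.19…
Total penalty = CHF 46,555.38… + CHF 42,974.19… = CHF 89,529.57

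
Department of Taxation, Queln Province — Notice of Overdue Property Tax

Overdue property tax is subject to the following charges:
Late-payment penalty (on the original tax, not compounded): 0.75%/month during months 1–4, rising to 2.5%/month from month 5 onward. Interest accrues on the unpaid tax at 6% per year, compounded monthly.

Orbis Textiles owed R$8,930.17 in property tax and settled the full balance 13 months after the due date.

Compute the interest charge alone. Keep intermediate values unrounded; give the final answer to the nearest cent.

Interest (6%/yr ÷ 12 = 0.5%/month): R$8,930.17 × ((1 + 0.005)^13 − 1) = R$598.1982…

R$598.20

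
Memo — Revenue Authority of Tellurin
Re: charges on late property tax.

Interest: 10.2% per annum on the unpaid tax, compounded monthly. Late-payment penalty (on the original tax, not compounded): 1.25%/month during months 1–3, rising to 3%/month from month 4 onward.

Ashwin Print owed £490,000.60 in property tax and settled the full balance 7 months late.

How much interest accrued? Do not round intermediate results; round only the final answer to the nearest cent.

£29,909.11

Interest (10.2%/yr ÷ 12 = 0.85%/month): £490,000.60 × ((1 + 0.0085)^7 − 1) = £29,909.1113…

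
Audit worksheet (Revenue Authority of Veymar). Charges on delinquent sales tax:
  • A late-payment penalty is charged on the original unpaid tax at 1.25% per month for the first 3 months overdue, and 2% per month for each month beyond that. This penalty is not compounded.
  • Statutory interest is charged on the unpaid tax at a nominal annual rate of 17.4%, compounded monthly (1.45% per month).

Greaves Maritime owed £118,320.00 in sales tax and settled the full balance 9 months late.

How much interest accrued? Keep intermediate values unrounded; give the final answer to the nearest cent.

£16,367.29

Interest: £118,320.00 × ((1 + 0.0145)^9 − 1) = £118,320.00 × 0.1383307… = £16,367.2927…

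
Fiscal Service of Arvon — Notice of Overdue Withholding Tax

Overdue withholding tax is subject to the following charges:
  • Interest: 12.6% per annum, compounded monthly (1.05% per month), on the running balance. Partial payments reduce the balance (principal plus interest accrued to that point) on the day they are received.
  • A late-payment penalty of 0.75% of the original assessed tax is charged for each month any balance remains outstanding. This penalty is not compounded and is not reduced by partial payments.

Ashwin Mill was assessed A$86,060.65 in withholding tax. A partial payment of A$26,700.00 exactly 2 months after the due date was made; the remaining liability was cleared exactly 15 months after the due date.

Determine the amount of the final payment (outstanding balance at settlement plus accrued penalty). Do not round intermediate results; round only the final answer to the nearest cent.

A$79,756.84

Balance at month 2: A$86,060.6500 × (1 + 0.0105)^2 = A$87,877.4118…
After A$26,700.00 payment: A$87,877.4118… − A$26,700.00 = A$61,177.4118…
Balance at month 15: A$61,177.4118… × (1 + 0.0105)^13 = A$70,075.0202…
Penalty: 15 × 0.75% × A$86,060.65 = A$9,681.82…
Final settlement = outstanding balance + penalty = A$70,075.0202… + A$9,681.82… = A$79,756.84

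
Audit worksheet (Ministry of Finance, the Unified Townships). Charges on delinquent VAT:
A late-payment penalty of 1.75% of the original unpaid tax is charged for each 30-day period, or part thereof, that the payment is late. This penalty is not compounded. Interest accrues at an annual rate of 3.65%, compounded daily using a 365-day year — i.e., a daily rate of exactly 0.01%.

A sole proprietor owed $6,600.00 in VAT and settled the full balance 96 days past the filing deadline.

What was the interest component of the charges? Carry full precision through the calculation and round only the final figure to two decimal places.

Interest: $6,600.00 × ((1 + 0.0001)^96 − 1) = $6,600.00 × 0.00964574… = $63.6619…

$63.66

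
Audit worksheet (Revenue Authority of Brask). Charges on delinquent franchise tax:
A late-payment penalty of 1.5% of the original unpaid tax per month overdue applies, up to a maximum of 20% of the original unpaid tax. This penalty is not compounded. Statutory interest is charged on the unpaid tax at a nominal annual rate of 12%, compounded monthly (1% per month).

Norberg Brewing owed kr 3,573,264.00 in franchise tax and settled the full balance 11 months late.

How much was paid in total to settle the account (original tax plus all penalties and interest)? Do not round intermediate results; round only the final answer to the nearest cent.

Penalty: 11 × 1.5% × kr 3,573,264.00 = kr 589,588.56 (below the 20% cap of kr 714,652.80)
Interest: kr 3,573,264.00 × ((1 + 0.01)^11 − 1) = kr 3,573,264.00 × 0.1156683… = kr 413,313.5391…
Total = kr 3,573,264.00 + kr 589,588.5600 + kr 413,313.5391… = kr 4,576,166.10

kr 4,576,166.10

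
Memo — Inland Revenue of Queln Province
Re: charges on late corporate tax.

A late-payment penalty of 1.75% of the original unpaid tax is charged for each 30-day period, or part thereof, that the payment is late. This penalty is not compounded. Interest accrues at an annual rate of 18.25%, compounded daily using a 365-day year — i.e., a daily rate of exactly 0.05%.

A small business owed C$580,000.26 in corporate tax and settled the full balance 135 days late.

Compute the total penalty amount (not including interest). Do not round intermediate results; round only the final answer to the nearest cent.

C$50,750.02

Penalty periods: ⌈135/30⌉ = 5; penalty = 5 × 1.75% × C$580,000.26 = C$50,750.02…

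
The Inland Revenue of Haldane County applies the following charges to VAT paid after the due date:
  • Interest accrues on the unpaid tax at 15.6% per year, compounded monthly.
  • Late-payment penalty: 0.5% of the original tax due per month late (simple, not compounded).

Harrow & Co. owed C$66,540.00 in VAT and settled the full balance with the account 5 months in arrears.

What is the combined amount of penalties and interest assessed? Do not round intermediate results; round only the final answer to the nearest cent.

C$6,102.52

Late-payment penalty = 0.5% × C$66,540.00 × 5 mo = C$1,663.50
Interest (15.6%/yr ÷ 12 = 1.3%/month): C$66,540.00 × ((1 + 0.013)^5 − 1) = C$4,439.0240…
Penalties + interest = C$1,663.5000 + C$4,439.0240… = C$6,102.52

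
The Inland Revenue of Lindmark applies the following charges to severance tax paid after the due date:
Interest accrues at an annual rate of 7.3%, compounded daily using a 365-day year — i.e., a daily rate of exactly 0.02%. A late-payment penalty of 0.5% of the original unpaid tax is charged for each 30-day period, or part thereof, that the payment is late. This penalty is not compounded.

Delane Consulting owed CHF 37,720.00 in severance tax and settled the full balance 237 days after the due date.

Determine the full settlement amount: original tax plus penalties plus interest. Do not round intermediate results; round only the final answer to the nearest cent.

Penalty periods: ⌈237/30⌉ = 8; penalty = 8 × 0.5% × CHF 37,720.00 = CHF 1,508.80
Interest: CHF 37,720.00 × ((1 + 0.0002)^237 − 1) = CHF 37,720.00 × 0.04853637… = CHF 1,830.7920…
Total = CHF 37,720.00 + CHF 1,508.8000 + CHF 1,830.7920… = CHF 41,059.59

CHF 41,059.59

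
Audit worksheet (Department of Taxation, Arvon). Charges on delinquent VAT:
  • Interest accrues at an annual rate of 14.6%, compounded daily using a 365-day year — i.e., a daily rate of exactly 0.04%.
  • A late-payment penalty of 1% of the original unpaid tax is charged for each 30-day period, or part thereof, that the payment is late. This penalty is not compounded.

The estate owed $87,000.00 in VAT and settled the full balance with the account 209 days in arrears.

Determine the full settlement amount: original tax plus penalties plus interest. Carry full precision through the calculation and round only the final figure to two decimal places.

$100,674.29

Penalty periods: ⌈209/30⌉ = 7; penalty = 7 × 1% × $87,000.00 = $6,090.00
Interest: $87,000.00 × ((1 + 0.0004)^209 − 1) = $87,000.00 × 0.08717576… = $7,584.2908…
Total = $87,000.00 + $6,090.0000 + $7,584.2908… = $100,674.29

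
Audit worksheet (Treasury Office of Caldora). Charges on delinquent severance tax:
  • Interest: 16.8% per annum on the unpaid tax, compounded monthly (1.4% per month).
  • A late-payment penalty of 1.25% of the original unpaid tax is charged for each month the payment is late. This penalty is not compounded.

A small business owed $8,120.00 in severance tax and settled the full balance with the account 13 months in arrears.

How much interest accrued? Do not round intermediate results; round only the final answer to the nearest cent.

$1,608.58

Interest: $8,120.00 × ((1 + 0.014)^13 − 1) = $8,120.00 × 0.1981010… = $1,608.5798…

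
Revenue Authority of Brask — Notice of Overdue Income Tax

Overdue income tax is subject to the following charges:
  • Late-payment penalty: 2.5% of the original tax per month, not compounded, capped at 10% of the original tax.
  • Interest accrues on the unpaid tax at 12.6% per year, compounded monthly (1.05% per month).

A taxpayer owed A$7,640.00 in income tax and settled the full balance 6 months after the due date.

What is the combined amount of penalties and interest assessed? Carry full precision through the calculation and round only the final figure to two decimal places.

Penalty (uncapped): 6 × 2.5% × A$7,640.00 = A$1,146.00; cap = 10% × A$7,640.00 = A$764.00 → penalty = A$764.00
Interest: A$7,640.00 × ((1 + 0.0105)^6 − 1) = A$7,640.00 × 0.0646771… = A$494.1329…
Penalties + interest = A$764.0000 + A$494.1329… = A$1,258.13

A$1,258.13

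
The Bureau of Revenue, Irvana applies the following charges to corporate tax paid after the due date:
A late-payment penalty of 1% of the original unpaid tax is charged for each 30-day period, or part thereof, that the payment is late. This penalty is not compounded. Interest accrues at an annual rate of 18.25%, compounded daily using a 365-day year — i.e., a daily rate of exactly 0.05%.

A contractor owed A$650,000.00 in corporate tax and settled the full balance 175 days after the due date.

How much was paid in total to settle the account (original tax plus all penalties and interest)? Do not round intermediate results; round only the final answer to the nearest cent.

Penalty periods: ⌈175/30⌉ = 6; penalty = 6 × 1% × A$650,000.00 = A$39,000.00
Interest: A$650,000.00 × ((1 + 0.0005)^175 − 1) = A$650,000.00 × 0.09141840… = A$59,421.9583…
Total = A$650,000.00 + A$39,000.0000 + A$59,421.9583… = A$748,421.96

A$748,421.96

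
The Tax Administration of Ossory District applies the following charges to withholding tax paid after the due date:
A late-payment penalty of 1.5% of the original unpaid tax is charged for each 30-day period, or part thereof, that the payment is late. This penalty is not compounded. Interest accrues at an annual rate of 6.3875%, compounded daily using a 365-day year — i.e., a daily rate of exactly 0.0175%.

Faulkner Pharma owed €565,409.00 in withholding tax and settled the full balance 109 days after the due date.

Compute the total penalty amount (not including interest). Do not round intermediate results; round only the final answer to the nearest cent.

€33,924.54

Penalty periods: ⌈109/30⌉ = 4; penalty = 4 × 1.5% × €565,409.00 = €33,924.54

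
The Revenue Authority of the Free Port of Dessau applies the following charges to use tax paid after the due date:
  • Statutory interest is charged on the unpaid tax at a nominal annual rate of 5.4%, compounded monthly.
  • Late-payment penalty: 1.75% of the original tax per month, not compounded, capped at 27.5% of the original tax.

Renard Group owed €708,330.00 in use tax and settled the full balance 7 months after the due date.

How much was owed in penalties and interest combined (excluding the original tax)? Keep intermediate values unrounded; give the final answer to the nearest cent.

€109,386.31

Penalty: 7 × 1.75% × €708,330.00 = €86,770.43… (below the 27.5% cap of €194,790.75)
Interest (5.4%/yr ÷ 12 = 0.45%/month): €708,330.00 × ((1 + 0.0045)^7 − 1) = €22,615.8817…
Penalties + interest = €86,770.4250 + €22,615.8817… = €109,386.31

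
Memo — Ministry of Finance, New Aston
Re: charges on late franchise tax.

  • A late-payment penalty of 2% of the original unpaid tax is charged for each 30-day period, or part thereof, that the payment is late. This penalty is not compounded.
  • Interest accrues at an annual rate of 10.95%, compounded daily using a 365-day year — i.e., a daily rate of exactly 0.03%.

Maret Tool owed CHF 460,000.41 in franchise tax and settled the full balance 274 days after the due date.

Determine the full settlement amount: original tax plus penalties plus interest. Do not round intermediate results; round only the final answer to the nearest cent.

Penalty periods: ⌈274/30⌉ = 10; penalty = 10 × 2% × CHF 460,000.41 = CHF 92,000.08…
Interest: CHF 460,000.41 × ((1 + 0.0003)^274 − 1) = CHF 460,000.41 × 0.08565954… = CHF 39,403.4231…
Total = CHF 460,000.41 + CHF 92,000.0820 + CHF 39,403.4231… = CHF 591,403.92

CHF 591,403.92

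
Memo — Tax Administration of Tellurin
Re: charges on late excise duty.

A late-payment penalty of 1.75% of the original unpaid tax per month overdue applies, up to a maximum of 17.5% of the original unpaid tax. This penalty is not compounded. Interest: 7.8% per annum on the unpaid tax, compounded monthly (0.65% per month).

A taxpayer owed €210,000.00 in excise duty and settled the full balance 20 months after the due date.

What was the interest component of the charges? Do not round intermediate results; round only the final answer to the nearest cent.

€29,053.37

Interest: €210,000.00 × ((1 + 0.0065)^20 − 1) = €210,000.00 × 0.1383494… = €29,053.3748…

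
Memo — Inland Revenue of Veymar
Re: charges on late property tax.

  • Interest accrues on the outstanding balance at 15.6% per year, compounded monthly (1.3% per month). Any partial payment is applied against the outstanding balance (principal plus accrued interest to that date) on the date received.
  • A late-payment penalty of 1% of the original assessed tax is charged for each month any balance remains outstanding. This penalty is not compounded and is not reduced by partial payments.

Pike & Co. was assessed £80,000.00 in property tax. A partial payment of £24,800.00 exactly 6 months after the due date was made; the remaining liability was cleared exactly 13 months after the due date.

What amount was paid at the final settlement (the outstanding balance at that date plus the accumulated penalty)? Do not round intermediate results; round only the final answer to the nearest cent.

£77,879.75

Balance at month 6: £80,000.0000 × (1 + 0.013)^6 = £86,446.3497…
After £24,800.00 payment: £86,446.3497… − £24,800.00 = £61,646.3497…
Balance at month 13: £61,646.3497… × (1 + 0.013)^7 = £67,479.7528…
Penalty: 13 × 1% × £80,000.00 = £10,400.00
Final settlement = outstanding balance + penalty = £67,479.7528… + £10,400.00 = £77,879.75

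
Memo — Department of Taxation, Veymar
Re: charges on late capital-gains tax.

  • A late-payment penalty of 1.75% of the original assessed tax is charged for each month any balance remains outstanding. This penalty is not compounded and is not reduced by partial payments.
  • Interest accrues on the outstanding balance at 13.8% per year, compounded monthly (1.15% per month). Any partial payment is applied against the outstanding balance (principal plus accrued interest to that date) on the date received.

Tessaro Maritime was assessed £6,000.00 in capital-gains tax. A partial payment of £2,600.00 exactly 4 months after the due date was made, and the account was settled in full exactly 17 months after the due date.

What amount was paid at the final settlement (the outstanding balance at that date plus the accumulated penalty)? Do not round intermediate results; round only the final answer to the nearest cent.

Balance at month 4: £6,000.0000 × (1 + 0.0115)^4 = £6,280.7976…
After £2,600.00 payment: £6,280.7976… − £2,600.00 = £3,680.7976…
Balance at month 17: £3,680.7976… × (1 + 0.0115)^13 = £4,270.6942…
Penalty: 17 × 1.75% × £6,000.00 = £1,785.00
Final settlement = outstanding balance + penalty = £4,270.6942… + £1,785.00 = £6,055.69

£6,055.69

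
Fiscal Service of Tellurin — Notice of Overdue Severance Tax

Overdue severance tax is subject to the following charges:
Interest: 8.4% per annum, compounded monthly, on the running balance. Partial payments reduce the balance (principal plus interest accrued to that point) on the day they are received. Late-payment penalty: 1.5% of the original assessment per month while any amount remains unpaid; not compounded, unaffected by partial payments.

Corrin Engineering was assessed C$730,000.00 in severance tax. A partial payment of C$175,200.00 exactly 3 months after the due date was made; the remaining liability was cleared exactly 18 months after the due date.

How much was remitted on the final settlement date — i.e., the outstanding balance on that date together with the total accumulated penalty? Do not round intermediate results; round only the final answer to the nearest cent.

Monthly rate = 8.4% ÷ 12 = 0.7%
Balance at month 3: C$730,000.0000 × (1 + 0.007)^3 = C$745,437.5604…
After C$175,200.00 payment: C$745,437.5604… − C$175,200.00 = C$570,237.5604…
Balance at month 18: C$570,237.5604… × (1 + 0.007)^15 = C$633,137.2686…
Penalty: 18 × 1.5% × C$730,000.00 = C$197,100.00
Final settlement = outstanding balance + penalty = C$633,137.2686… + C$197,100.00 = C$830,237.27

C$830,237.27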